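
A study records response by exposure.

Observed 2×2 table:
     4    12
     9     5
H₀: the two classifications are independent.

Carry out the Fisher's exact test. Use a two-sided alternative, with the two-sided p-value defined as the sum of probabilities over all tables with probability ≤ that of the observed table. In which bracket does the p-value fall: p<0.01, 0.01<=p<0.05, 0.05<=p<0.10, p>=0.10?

Margins: r₁=16, r₂=14, c₁=13, c₂=17, n=30
p_obs = C(16,4)·C(14,9)/C(30,13); sum pmf over tables with pmf ≤ p_obs
p-value (two-sided) = 0.06336
→ bracket: 0.05<=p<0.10

p-value bracket: 0.05<=p<0.10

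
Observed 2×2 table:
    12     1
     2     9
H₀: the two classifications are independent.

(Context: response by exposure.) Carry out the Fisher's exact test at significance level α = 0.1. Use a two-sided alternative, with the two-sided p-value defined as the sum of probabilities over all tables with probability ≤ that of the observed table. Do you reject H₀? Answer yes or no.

reject H₀: yes

Margins: r₁=13, r₂=11, c₁=14, c₂=10, n=24
p_obs = C(13,12)·C(11,2)/C(24,14); sum pmf over tables with pmf ≤ p_obs
p-value (two-sided) = 0.00052
At α=0.1: p < α → reject H₀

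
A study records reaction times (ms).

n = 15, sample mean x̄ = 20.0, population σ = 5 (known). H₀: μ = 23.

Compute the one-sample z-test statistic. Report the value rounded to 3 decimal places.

SE = σ/√n = 5/√15 = 1.2910
z = (x̄−μ₀)/SE = (20.0−23)/1.2910 = -2.3238

test statistic = -2.324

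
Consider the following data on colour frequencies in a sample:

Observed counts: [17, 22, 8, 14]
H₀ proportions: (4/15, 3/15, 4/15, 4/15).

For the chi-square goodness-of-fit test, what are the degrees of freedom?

df = k − 1 = 4 − 1 = 3

degrees of freedom = 3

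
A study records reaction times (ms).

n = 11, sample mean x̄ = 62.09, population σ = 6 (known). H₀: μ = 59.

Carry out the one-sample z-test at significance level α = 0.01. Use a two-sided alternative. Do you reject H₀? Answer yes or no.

SE = σ/√n = 6/√11 = 1.8091
z = (x̄−μ₀)/SE = (62.09−59)/1.8091 = 1.7081
p-value (two-sided) = 0.08762
At α=0.01: p ≥ α → fail to reject H₀

reject H₀: no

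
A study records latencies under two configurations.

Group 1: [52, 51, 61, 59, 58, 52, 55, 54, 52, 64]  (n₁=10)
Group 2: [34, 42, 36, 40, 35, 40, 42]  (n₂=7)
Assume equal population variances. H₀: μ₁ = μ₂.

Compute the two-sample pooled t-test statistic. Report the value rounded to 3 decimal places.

x̄₁=55.800, s₁=4.467, n₁=10
x̄₂=38.429, s₂=3.359, n₂=7
s_p² = [9·4.467² + 6·3.359²]/15 = 16.4876
SE = √(s_p²·(1/10+1/7)) = 2.0010
t = (55.800−38.429)/2.0010 = 8.6812
df = 15

test statistic = 8.681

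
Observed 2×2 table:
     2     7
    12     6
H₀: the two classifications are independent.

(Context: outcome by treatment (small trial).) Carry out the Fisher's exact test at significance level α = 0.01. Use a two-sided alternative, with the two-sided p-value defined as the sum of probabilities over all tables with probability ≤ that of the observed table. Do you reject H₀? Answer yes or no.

reject H₀: no

Margins: r₁=9, r₂=18, c₁=14, c₂=13, n=27
p_obs = C(9,2)·C(18,12)/C(27,14); sum pmf over tables with pmf ≤ p_obs
p-value (two-sided) = 0.04607
At α=0.01: p ≥ α → fail to reject H₀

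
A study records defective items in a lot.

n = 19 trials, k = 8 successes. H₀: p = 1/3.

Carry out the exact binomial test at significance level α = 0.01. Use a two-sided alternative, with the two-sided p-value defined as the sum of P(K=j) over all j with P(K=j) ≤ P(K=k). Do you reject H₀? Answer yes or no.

Exact binomial: n=19, k=8, p₀=1/3=0.3333
P(X=j) = C(n,j)·p₀^j·(1−p₀)^(n−j); p = Σ P(X=j) over j with P(X=j) ≤ P(X=8)
p-value (two-sided) = 0.46727
At α=0.01: p ≥ α → fail to reject H₀

reject H₀: no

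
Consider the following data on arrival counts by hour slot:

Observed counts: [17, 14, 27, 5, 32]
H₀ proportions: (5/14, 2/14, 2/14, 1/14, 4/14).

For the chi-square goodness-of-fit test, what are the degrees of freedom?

degrees of freedom = 4

df = k − 1 = 5 − 1 = 4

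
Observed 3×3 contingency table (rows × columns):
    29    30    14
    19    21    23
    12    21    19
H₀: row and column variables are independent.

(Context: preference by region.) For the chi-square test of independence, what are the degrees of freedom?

df = (r−1)(c−1) = (3−1)·(3−1) = 4

degrees of freedom = 4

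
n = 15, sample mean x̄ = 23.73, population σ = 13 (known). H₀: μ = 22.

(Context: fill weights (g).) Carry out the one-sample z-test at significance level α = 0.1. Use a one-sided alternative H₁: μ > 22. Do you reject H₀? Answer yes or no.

reject H₀: no

SE = σ/√n = 13/√15 = 3.3566
z = (x̄−μ₀)/SE = (23.73−22)/3.3566 = 0.5154
p-value (one-sided, H₁ greater) = 0.30314
At α=0.1: p ≥ α → fail to reject H₀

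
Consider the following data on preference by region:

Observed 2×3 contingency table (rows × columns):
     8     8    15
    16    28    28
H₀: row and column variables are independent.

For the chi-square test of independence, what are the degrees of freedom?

degrees of freedom = 2

df = (r−1)(c−1) = (2−1)·(3−1) = 2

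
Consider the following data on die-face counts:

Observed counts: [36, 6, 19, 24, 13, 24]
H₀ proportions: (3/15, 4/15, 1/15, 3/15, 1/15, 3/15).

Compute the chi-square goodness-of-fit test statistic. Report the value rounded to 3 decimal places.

test statistic = 44.598

n = 122; E_i = n·p_i = [24.40, 32.53, 8.13, 24.40, 8.13, 24.40]
χ² = (36−24.40)²/24.40 + (6−32.53)²/32.53 + (19−8.13)²/8.13 + (24−24.40)²/24.40 + (13−8.13)²/8.13 + (24−24.40)²/24.40 = 44.5984
df = 5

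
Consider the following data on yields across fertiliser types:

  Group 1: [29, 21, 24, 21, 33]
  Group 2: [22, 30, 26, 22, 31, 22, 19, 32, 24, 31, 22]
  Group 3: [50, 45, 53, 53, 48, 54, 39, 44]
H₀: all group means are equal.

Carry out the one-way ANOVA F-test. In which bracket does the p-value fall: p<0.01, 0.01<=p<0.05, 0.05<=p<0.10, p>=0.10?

Group means [25.60, 25.55, 48.25], grand mean 33.125
SSB = Σnᵢ(x̄ᵢ−x̄)² = 2745.198; SSW = ΣΣ(x−x̄ᵢ)² = 523.427
MSB = 2745.198/2 = 1372.5989; MSW = 523.427/21 = 24.9251
F = MSB/MSW = 55.0689
df = (2, 21)
p-value (upper-tail) = 0.00000
→ bracket: p<0.01

p-value bracket: p<0.01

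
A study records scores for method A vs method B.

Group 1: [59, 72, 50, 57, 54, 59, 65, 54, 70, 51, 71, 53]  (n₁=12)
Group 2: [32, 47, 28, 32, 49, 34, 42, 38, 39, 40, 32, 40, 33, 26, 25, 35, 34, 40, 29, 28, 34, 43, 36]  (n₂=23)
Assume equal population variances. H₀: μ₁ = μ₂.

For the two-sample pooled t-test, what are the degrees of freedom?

df = n₁ + n₂ − 2 = 12 + 23 − 2 = 33

degrees of freedom = 33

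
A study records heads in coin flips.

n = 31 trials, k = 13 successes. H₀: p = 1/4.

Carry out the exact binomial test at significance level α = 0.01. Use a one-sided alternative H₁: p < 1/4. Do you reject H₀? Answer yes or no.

Exact binomial: n=31, k=13, p₀=1/4=0.2500
P(X≤13) from Σ C(n,i)·p₀^i·(1−p₀)^(n−i)
p-value (one-sided, H₁ less) = 0.98847
At α=0.01: p ≥ α → fail to reject H₀

reject H₀: no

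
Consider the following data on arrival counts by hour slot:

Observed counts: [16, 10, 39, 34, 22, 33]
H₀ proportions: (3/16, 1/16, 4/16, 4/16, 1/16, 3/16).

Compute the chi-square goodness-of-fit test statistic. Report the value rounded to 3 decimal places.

test statistic = 22.788

n = 154; E_i = n·p_i = [28.88, 9.62, 38.50, 38.50, 9.62, 28.88]
χ² = (16−28.88)²/28.88 + (10−9.62)²/9.62 + (39−38.50)²/38.50 + (34−38.50)²/38.50 + (22−9.62)²/9.62 + (33−28.88)²/28.88 = 22.7879
df = 5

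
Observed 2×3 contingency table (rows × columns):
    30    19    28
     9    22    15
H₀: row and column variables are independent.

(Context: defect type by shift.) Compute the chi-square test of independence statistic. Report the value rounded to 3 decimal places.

Row totals [77, 46], col totals [39, 41, 43], n=123
χ² = (30−24.41)²/24.41 + (19−25.67)²/25.67 + (28−26.92)²/26.92 + (9−14.59)²/14.59 + (22−15.33)²/15.33 + (15−16.08)²/16.08 = 8.1629
df = 2

test statistic = 8.163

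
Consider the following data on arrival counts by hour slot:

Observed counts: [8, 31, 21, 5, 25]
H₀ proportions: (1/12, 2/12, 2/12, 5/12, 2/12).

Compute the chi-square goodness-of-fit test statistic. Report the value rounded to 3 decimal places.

n = 90; E_i = n·p_i = [7.50, 15.00, 15.00, 37.50, 15.00]
χ² = (8−7.50)²/7.50 + (31−15.00)²/15.00 + (21−15.00)²/15.00 + (5−37.50)²/37.50 + (25−15.00)²/15.00 = 54.3333
df = 4

test statistic = 54.333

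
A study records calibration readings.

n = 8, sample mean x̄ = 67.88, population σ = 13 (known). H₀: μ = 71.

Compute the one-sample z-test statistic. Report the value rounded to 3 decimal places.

test statistic = -0.679

SE = σ/√n = 13/√8 = 4.5962
z = (x̄−μ₀)/SE = (67.88−71)/4.5962 = -0.6788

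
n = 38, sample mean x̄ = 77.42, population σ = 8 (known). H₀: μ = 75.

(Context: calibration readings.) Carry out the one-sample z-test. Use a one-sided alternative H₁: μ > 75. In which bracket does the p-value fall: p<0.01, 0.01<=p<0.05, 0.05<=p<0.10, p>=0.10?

SE = σ/√n = 8/√38 = 1.2978
z = (x̄−μ₀)/SE = (77.42−75)/1.2978 = 1.8647
p-value (one-sided, H₁ greater) = 0.03111
→ bracket: 0.01<=p<0.05

p-value bracket: 0.01<=p<0.05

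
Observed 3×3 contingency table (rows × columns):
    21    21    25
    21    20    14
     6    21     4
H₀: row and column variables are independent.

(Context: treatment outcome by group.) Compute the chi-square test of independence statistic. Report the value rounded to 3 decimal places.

test statistic = 14.244

Row totals [67, 55, 31], col totals [48, 62, 43], n=153
χ² = (21−21.02)²/21.02 + (21−27.15)²/27.15 + (25−18.83)²/18.83 + (21−17.25)²/17.25 + (20−22.29)²/22.29 + (14−15.46)²/15.46 + (6−9.73)²/9.73 + (21−12.56)²/12.56 + (4−8.71)²/8.71 = 14.2437
df = 4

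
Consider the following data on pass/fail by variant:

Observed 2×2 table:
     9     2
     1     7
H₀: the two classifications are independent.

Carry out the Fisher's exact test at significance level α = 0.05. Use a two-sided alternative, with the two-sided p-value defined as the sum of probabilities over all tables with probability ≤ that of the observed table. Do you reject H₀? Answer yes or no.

reject H₀: yes

Margins: r₁=11, r₂=8, c₁=10, c₂=9, n=19
p_obs = C(11,9)·C(8,1)/C(19,10); sum pmf over tables with pmf ≤ p_obs
p-value (two-sided) = 0.00548
At α=0.05: p < α → reject H₀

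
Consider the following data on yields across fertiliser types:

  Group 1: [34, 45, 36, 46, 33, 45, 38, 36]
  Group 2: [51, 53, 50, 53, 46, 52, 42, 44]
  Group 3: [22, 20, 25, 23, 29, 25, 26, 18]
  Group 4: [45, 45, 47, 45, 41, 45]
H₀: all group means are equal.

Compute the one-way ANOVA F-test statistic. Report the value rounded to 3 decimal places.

Group means [39.12, 48.88, 23.50, 44.67], grand mean 38.667
SSB = Σnᵢ(x̄ᵢ−x̄)² = 2891.583; SSW = ΣΣ(x−x̄ᵢ)² = 435.083
MSB = 2891.583/3 = 963.8611; MSW = 435.083/26 = 16.7340
F = MSB/MSW = 57.5991
df = (3, 26)

test statistic = 57.599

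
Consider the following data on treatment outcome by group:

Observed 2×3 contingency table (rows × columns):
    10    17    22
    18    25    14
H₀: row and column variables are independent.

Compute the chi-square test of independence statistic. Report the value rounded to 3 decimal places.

Row totals [49, 57], col totals [28, 42, 36], n=106
χ² = (10−12.94)²/12.94 + (17−19.42)²/19.42 + (22−16.64)²/16.64 + (18−15.06)²/15.06 + (25−22.58)²/22.58 + (14−19.36)²/19.36 = 5.0121
df = 2

test statistic = 5.012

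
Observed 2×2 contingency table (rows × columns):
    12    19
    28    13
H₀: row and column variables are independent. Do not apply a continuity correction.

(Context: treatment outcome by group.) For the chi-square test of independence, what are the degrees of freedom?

degrees of freedom = 1

df = (r−1)(c−1) = (2−1)·(2−1) = 1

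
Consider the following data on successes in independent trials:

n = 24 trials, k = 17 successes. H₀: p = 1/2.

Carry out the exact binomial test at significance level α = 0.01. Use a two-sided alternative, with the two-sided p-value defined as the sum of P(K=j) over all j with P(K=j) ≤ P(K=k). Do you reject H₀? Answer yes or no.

reject H₀: no

Exact binomial: n=24, k=17, p₀=1/2=0.5000
P(X=j) = C(n,j)·p₀^j·(1−p₀)^(n−j); p = Σ P(X=j) over j with P(X=j) ≤ P(X=17)
p-value (two-sided) = 0.06391
At α=0.01: p ≥ α → fail to reject H₀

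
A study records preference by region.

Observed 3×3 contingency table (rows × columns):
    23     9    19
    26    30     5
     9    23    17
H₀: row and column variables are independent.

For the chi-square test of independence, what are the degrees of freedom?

degrees of freedom = 4

df = (r−1)(c−1) = (3−1)·(3−1) = 4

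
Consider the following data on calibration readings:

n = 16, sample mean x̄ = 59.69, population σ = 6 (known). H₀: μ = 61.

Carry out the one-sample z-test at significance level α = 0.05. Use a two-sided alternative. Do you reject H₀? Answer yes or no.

reject H₀: no

SE = σ/√n = 6/√16 = 1.5000
z = (x̄−μ₀)/SE = (59.69−61)/1.5000 = -0.8733
p-value (two-sided) = 0.38248
At α=0.05: p ≥ α → fail to reject H₀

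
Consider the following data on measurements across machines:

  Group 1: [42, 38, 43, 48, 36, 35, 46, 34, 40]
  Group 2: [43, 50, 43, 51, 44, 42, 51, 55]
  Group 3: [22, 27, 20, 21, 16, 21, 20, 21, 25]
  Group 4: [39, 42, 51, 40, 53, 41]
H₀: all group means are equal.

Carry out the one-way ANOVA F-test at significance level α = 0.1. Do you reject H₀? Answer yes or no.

Group means [40.22, 47.38, 21.44, 44.33], grand mean 37.500
SSB = Σnᵢ(x̄ᵢ−x̄)² = 3447.014; SSW = ΣΣ(x−x̄ᵢ)² = 624.986
MSB = 3447.014/3 = 1149.0046; MSW = 624.986/28 = 22.3209
F = MSB/MSW = 51.4766
df = (3, 28)
p-value (upper-tail) = 0.00000
At α=0.1: p < α → reject H₀

reject H₀: yes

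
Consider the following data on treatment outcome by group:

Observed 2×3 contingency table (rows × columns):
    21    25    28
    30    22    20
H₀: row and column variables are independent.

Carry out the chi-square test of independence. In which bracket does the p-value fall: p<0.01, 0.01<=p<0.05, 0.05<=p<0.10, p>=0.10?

Row totals [74, 72], col totals [51, 47, 48], n=146
χ² = (21−25.85)²/25.85 + (25−23.82)²/23.82 + (28−24.33)²/24.33 + (30−25.15)²/25.15 + (22−23.18)²/23.18 + (20−23.67)²/23.67 = 3.0862
df = 2
p-value (upper-tail) = 0.21371
→ bracket: p>=0.10

p-value bracket: p>=0.10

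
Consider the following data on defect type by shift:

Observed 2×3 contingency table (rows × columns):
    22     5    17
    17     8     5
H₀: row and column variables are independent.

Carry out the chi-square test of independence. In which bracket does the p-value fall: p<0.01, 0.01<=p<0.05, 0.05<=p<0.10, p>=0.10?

Row totals [44, 30], col totals [39, 13, 22], n=74
χ² = (22−23.19)²/23.19 + (5−7.73)²/7.73 + (17−13.08)²/13.08 + (17−15.81)²/15.81 + (8−5.27)²/5.27 + (5−8.92)²/8.92 = 5.4243
df = 2
p-value (upper-tail) = 0.06639
→ bracket: 0.05<=p<0.10

p-value bracket: 0.05<=p<0.10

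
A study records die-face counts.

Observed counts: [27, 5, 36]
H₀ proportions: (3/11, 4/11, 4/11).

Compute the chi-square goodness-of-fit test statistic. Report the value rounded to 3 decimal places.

n = 68; E_i = n·p_i = [18.55, 24.73, 24.73]
χ² = (27−18.55)²/18.55 + (5−24.73)²/24.73 + (36−24.73)²/24.73 = 24.7316
df = 2

test statistic = 24.732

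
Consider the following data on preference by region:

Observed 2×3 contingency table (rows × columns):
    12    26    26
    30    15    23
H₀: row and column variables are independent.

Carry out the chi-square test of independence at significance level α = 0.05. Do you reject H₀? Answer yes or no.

reject H₀: yes

Row totals [64, 68], col totals [42, 41, 49], n=132
χ² = (12−20.36)²/20.36 + (26−19.88)²/19.88 + (26−23.76)²/23.76 + (30−21.64)²/21.64 + (15−21.12)²/21.12 + (23−25.24)²/25.24 = 10.7378
df = 2
p-value (upper-tail) = 0.00466
At α=0.05: p < α → reject H₀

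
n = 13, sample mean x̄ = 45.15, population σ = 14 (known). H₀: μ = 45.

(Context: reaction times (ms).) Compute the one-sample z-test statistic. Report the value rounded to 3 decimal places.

test statistic = 0.039

SE = σ/√n = 14/√13 = 3.8829
z = (x̄−μ₀)/SE = (45.15−45)/3.8829 = 0.0386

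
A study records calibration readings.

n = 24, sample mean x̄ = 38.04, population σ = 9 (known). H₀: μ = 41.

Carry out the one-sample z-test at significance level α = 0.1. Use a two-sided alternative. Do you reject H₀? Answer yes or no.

SE = σ/√n = 9/√24 = 1.8371
z = (x̄−μ₀)/SE = (38.04−41)/1.8371 = -1.6112
p-value (two-sided) = 0.10713
At α=0.1: p ≥ α → fail to reject H₀

reject H₀: no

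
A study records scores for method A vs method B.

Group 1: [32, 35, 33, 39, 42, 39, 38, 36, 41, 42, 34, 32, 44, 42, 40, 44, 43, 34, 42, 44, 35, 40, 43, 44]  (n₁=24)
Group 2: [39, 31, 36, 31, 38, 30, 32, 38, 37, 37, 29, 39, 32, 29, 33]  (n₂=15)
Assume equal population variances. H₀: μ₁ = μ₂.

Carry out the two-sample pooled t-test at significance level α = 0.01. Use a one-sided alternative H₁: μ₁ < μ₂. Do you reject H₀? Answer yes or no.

reject H₀: no

x̄₁=39.083, s₁=4.169, n₁=24
x̄₂=34.067, s₂=3.751, n₂=15
s_p² = [23·4.169² + 14·3.751²]/37 = 16.1288
SE = √(s_p²·(1/24+1/15)) = 1.3219
t = (39.083−34.067)/1.3219 = 3.7952
df = 37
p-value (one-sided, H₁ less) = 0.99973
At α=0.01: p ≥ α → fail to reject H₀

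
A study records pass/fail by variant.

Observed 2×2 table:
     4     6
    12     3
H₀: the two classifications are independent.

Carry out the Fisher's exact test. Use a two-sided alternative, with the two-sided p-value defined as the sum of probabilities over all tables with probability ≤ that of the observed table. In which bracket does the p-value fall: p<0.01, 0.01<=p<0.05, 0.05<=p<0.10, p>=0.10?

Margins: r₁=10, r₂=15, c₁=16, c₂=9, n=25
p_obs = C(10,4)·C(15,12)/C(25,16); sum pmf over tables with pmf ≤ p_obs
p-value (two-sided) = 0.08722
→ bracket: 0.05<=p<0.10

p-value bracket: 0.05<=p<0.10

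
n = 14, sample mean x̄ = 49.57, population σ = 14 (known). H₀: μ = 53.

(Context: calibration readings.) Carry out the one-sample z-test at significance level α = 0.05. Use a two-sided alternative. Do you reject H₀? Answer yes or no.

SE = σ/√n = 14/√14 = 3.7417
z = (x̄−μ₀)/SE = (49.57−53)/3.7417 = -0.9167
p-value (two-sided) = 0.35930
At α=0.05: p ≥ α → fail to reject H₀

reject H₀: no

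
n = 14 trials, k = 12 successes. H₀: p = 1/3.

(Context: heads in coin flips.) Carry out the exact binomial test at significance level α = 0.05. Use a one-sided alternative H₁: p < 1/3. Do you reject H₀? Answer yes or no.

Exact binomial: n=14, k=12, p₀=1/3=0.3333
P(X≤12) from Σ C(n,i)·p₀^i·(1−p₀)^(n−i)
p-value (one-sided, H₁ less) = 0.99999
At α=0.05: p ≥ α → fail to reject H₀

reject H₀: no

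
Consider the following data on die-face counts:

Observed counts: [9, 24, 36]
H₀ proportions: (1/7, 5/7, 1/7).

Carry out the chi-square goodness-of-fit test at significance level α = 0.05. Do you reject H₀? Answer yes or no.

n = 69; E_i = n·p_i = [9.86, 49.29, 9.86]
χ² = (9−9.86)²/9.86 + (24−49.29)²/49.29 + (36−9.86)²/9.86 = 82.3826
df = 2
p-value (upper-tail) = 0.00000
At α=0.05: p < α → reject H₀

reject H₀: yes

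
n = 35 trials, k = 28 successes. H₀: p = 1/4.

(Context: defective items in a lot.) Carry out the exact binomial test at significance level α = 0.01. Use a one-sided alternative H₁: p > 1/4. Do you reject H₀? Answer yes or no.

reject H₀: yes

Exact binomial: n=35, k=28, p₀=1/4=0.2500
P(X≥28) from Σ C(n,i)·p₀^i·(1−p₀)^(n−i)
p-value (one-sided, H₁ greater) = 0.00000
At α=0.01: p < α → reject H₀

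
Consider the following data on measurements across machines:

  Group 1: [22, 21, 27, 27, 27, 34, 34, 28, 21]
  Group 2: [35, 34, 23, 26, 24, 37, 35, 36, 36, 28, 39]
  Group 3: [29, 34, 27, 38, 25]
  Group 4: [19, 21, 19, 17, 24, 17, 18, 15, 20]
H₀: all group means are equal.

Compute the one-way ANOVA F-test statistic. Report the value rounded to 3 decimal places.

Group means [26.78, 32.09, 30.60, 18.89], grand mean 26.971
SSB = Σnᵢ(x̄ᵢ−x̄)² = 942.417; SSW = ΣΣ(x−x̄ᵢ)² = 688.554
MSB = 942.417/3 = 314.1390; MSW = 688.554/30 = 22.9518
F = MSB/MSW = 13.6869
df = (3, 30)

test statistic = 13.687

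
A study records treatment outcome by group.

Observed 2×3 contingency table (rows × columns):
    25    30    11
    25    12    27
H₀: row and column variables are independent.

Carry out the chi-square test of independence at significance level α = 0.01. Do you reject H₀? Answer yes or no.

reject H₀: yes

Row totals [66, 64], col totals [50, 42, 38], n=130
χ² = (25−25.38)²/25.38 + (30−21.32)²/21.32 + (11−19.29)²/19.29 + (25−24.62)²/24.62 + (12−20.68)²/20.68 + (27−18.71)²/18.71 = 14.4238
df = 2
p-value (upper-tail) = 0.00074
At α=0.01: p < α → reject H₀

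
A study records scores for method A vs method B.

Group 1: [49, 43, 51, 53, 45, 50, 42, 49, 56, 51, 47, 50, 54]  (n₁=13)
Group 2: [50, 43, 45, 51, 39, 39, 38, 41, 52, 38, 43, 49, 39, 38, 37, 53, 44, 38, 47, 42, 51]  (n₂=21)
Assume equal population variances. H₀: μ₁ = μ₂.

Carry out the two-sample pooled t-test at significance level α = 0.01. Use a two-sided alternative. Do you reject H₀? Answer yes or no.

reject H₀: yes

x̄₁=49.231, s₁=4.126, n₁=13
x̄₂=43.667, s₂=5.453, n₂=21
s_p² = [12·4.126² + 20·5.453²]/32 = 24.9679
SE = √(s_p²·(1/13+1/21)) = 1.7634
t = (49.231−43.667)/1.7634 = 3.1553
df = 32
p-value (two-sided) = 0.00348
At α=0.01: p < α → reject H₀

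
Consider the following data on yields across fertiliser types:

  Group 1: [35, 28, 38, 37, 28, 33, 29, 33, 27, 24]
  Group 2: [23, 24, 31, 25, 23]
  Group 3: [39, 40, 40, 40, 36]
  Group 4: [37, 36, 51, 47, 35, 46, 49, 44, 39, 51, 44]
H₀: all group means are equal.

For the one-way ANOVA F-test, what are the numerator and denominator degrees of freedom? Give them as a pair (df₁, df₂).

degrees of freedom = [3, 27]

k = 4 groups, N = 31 total
df = (k−1, N−k) = (4−1, 31−4) = (3, 27)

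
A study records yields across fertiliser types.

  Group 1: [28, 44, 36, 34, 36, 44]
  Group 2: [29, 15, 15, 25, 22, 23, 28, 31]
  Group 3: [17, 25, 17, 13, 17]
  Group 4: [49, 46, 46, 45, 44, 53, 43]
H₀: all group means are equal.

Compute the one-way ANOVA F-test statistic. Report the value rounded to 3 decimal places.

Group means [37.00, 23.50, 17.80, 46.57], grand mean 31.731
SSB = Σnᵢ(x̄ᵢ−x̄)² = 3220.601; SSW = ΣΣ(x−x̄ᵢ)² = 592.514
MSB = 3220.601/3 = 1073.5337; MSW = 592.514/22 = 26.9325
F = MSB/MSW = 39.8602
df = (3, 22)

test statistic = 39.860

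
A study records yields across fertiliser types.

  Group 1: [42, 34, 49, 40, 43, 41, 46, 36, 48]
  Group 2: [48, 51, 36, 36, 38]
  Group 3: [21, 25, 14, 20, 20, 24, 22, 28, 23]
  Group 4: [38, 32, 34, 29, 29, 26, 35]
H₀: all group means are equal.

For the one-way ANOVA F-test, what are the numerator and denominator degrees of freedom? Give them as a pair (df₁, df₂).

degrees of freedom = [3, 26]

k = 4 groups, N = 30 total
df = (k−1, N−k) = (4−1, 30−4) = (3, 26)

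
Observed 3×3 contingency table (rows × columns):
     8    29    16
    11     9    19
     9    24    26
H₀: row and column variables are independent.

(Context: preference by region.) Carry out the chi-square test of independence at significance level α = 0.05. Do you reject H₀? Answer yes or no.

Row totals [53, 39, 59], col totals [28, 62, 61], n=151
χ² = (8−9.83)²/9.83 + (29−21.76)²/21.76 + (16−21.41)²/21.41 + (11−7.23)²/7.23 + (9−16.01)²/16.01 + (19−15.75)²/15.75 + (9−10.94)²/10.94 + (24−24.23)²/24.23 + (26−23.83)²/23.83 = 10.3613
df = 4
p-value (upper-tail) = 0.03476
At α=0.05: p < α → reject H₀

reject H₀: yes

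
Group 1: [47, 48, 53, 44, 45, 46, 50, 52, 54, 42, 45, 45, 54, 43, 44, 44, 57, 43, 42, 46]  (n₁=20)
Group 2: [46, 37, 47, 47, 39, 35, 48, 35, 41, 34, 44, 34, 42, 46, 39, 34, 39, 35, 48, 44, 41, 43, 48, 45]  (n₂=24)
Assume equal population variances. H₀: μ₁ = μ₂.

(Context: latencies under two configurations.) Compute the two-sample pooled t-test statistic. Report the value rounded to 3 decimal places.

x̄₁=47.200, s₁=4.538, n₁=20
x̄₂=41.292, s₂=5.060, n₂=24
s_p² = [19·4.538² + 23·5.060²]/42 = 23.3371
SE = √(s_p²·(1/20+1/24)) = 1.4626
t = (47.200−41.292)/1.4626 = 4.0396
df = 42

test statistic = 4.040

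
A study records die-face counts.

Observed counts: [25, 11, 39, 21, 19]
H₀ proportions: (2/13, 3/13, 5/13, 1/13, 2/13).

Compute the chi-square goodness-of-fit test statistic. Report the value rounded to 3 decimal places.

test statistic = 29.530

n = 115; E_i = n·p_i = [17.69, 26.54, 44.23, 8.85, 17.69]
χ² = (25−17.69)²/17.69 + (11−26.54)²/26.54 + (39−44.23)²/44.23 + (21−8.85)²/8.85 + (19−17.69)²/17.69 = 29.5299
df = 4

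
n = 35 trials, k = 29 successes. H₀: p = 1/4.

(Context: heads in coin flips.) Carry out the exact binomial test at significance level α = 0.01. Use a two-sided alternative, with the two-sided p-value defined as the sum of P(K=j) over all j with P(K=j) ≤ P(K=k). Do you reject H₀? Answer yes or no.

reject H₀: yes

Exact binomial: n=35, k=29, p₀=1/4=0.2500
P(X=j) = C(n,j)·p₀^j·(1−p₀)^(n−j); p = Σ P(X=j) over j with P(X=j) ≤ P(X=29)
p-value (two-sided) = 0.00000
At α=0.01: p < α → reject H₀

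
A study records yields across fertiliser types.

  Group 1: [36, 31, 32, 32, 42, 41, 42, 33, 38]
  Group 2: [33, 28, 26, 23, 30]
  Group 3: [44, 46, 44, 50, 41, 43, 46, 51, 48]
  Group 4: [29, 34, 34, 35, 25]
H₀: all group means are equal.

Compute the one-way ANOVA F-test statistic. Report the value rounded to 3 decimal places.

test statistic = 26.595

Group means [36.33, 28.00, 45.89, 31.40], grand mean 37.036
SSB = Σnᵢ(x̄ᵢ−x̄)² = 1276.875; SSW = ΣΣ(x−x̄ᵢ)² = 384.089
MSB = 1276.875/3 = 425.6251; MSW = 384.089/24 = 16.0037
F = MSB/MSW = 26.5954
df = (3, 24)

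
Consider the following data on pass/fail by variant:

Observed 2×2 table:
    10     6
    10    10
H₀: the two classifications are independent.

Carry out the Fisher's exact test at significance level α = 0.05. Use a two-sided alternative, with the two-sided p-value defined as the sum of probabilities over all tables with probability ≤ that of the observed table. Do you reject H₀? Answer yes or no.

Margins: r₁=16, r₂=20, c₁=20, c₂=16, n=36
p_obs = C(16,10)·C(20,10)/C(36,20); sum pmf over tables with pmf ≤ p_obs
p-value (two-sided) = 0.51522
At α=0.05: p ≥ α → fail to reject H₀

reject H₀: no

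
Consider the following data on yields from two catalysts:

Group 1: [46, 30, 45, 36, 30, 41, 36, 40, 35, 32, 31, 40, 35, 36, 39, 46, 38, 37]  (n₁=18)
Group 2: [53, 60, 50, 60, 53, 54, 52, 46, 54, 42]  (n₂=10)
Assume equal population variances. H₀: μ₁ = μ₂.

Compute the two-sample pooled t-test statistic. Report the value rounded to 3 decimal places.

test statistic = -7.290

x̄₁=37.389, s₁=5.043, n₁=18
x̄₂=52.400, s₂=5.542, n₂=10
s_p² = [17·5.043² + 9·5.542²]/26 = 27.2568
SE = √(s_p²·(1/18+1/10)) = 2.0591
t = (37.389−52.400)/2.0591 = -7.2901
df = 26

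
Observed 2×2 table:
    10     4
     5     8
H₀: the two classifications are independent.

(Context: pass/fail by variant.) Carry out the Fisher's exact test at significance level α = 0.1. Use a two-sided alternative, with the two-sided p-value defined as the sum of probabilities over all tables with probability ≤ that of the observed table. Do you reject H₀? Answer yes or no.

reject H₀: no

Margins: r₁=14, r₂=13, c₁=15, c₂=12, n=27
p_obs = C(14,10)·C(13,5)/C(27,15); sum pmf over tables with pmf ≤ p_obs
p-value (two-sided) = 0.12835
At α=0.1: p ≥ α → fail to reject H₀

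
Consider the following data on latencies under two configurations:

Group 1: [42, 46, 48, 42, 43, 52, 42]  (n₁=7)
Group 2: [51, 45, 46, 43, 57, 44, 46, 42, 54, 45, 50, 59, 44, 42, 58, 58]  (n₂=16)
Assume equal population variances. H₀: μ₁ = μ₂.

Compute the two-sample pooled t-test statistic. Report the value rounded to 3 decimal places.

test statistic = -1.551

x̄₁=45.000, s₁=3.873, n₁=7
x̄₂=49.000, s₂=6.272, n₂=16
s_p² = [6·3.873² + 15·6.272²]/21 = 32.3810
SE = √(s_p²·(1/7+1/16)) = 2.5787
t = (45.000−49.000)/2.5787 = -1.5512
df = 21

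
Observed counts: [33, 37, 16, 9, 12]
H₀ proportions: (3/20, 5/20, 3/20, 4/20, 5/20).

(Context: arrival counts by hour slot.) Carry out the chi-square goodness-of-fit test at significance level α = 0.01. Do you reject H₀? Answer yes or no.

reject H₀: yes

n = 107; E_i = n·p_i = [16.05, 26.75, 16.05, 21.40, 26.75]
χ² = (33−16.05)²/16.05 + (37−26.75)²/26.75 + (16−16.05)²/16.05 + (9−21.40)²/21.40 + (12−26.75)²/26.75 = 37.1464
df = 4
p-value (upper-tail) = 0.00000
At α=0.01: p < α → reject H₀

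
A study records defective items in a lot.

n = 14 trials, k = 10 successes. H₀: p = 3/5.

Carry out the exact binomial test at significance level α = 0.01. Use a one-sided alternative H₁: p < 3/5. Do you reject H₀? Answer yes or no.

reject H₀: no

Exact binomial: n=14, k=10, p₀=3/5=0.6000
P(X≤10) from Σ C(n,i)·p₀^i·(1−p₀)^(n−i)
p-value (one-sided, H₁ less) = 0.87569
At α=0.01: p ≥ α → fail to reject H₀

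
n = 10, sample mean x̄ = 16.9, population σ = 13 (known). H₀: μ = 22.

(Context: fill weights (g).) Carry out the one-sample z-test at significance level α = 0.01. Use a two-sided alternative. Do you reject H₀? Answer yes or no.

reject H₀: no

SE = σ/√n = 13/√10 = 4.1110
z = (x̄−μ₀)/SE = (16.9−22)/4.1110 = -1.2406
p-value (two-sided) = 0.21476
At α=0.01: p ≥ α → fail to reject H₀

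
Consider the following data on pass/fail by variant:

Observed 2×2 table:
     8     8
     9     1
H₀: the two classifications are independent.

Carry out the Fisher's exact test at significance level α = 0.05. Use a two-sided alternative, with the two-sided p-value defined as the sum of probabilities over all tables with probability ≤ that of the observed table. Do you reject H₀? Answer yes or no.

reject H₀: no

Margins: r₁=16, r₂=10, c₁=17, c₂=9, n=26
p_obs = C(16,8)·C(10,9)/C(26,17); sum pmf over tables with pmf ≤ p_obs
p-value (two-sided) = 0.08733
At α=0.05: p ≥ α → fail to reject H₀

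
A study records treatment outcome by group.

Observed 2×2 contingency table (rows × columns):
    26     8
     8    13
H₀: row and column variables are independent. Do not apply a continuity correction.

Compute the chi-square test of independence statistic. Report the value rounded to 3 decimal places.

Row totals [34, 21], col totals [34, 21], n=55
χ² = (26−21.02)²/21.02 + (8−12.98)²/12.98 + (8−12.98)²/12.98 + (13−8.02)²/8.02 = 8.0997
df = 1

test statistic = 8.100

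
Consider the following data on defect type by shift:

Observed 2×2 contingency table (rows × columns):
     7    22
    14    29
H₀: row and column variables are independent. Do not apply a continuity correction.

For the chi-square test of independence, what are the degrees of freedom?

df = (r−1)(c−1) = (2−1)·(2−1) = 1

degrees of freedom = 1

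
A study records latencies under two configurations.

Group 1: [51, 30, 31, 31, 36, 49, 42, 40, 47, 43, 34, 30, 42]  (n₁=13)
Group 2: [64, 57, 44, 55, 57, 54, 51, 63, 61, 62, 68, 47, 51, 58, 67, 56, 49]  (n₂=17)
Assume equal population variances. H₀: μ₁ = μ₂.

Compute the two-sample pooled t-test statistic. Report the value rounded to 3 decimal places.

x̄₁=38.923, s₁=7.455, n₁=13
x̄₂=56.706, s₂=6.917, n₂=17
s_p² = [12·7.455² + 16·6.917²]/28 = 51.1590
SE = √(s_p²·(1/13+1/17)) = 2.6353
t = (38.923−56.706)/2.6353 = -6.7480
df = 28

test statistic = -6.748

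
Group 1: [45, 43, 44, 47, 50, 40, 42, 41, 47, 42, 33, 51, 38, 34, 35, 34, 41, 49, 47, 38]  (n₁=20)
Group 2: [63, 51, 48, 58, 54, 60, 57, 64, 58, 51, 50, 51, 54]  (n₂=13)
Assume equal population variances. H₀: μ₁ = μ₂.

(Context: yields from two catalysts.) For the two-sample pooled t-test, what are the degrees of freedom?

degrees of freedom = 31

df = n₁ + n₂ − 2 = 20 + 13 − 2 = 31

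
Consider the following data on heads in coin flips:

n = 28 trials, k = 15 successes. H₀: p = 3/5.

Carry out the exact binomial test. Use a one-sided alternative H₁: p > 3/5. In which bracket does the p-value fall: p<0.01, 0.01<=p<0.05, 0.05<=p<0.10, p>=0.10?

p-value bracket: p>=0.10

Exact binomial: n=28, k=15, p₀=3/5=0.6000
P(X≥15) from Σ C(n,i)·p₀^i·(1−p₀)^(n−i)
p-value (one-sided, H₁ greater) = 0.81315
→ bracket: p>=0.10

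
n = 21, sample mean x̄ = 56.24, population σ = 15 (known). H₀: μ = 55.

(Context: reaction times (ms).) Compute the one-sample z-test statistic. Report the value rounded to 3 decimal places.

SE = σ/√n = 15/√21 = 3.2733
z = (x̄−μ₀)/SE = (56.24−55)/3.2733 = 0.3788

test statistic = 0.379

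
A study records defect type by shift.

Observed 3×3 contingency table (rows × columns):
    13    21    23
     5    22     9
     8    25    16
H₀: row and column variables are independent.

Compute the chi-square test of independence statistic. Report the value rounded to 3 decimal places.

Row totals [57, 36, 49], col totals [26, 68, 48], n=142
χ² = (13−10.44)²/10.44 + (21−27.30)²/27.30 + (23−19.27)²/19.27 + (5−6.59)²/6.59 + (22−17.24)²/17.24 + (9−12.17)²/12.17 + (8−8.97)²/8.97 + (25−23.46)²/23.46 + (16−16.56)²/16.56 = 5.5538
df = 4

test statistic = 5.554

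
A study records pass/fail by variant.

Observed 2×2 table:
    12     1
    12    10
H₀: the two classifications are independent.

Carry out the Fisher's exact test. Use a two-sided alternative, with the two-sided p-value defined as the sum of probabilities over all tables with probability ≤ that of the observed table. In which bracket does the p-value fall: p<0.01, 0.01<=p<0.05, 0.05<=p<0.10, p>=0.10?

p-value bracket: 0.01<=p<0.05

Margins: r₁=13, r₂=22, c₁=24, c₂=11, n=35
p_obs = C(13,12)·C(22,12)/C(35,24); sum pmf over tables with pmf ≤ p_obs
p-value (two-sided) = 0.02700
→ bracket: 0.01<=p<0.05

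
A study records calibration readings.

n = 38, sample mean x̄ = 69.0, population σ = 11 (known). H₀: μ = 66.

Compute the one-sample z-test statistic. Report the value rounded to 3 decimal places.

SE = σ/√n = 11/√38 = 1.7844
z = (x̄−μ₀)/SE = (69.0−66)/1.7844 = 1.6812

test statistic = 1.681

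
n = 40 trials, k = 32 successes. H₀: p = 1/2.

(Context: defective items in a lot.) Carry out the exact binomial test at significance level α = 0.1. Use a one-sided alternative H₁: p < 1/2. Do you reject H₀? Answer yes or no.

Exact binomial: n=40, k=32, p₀=1/2=0.5000
P(X≤32) from Σ C(n,i)·p₀^i·(1−p₀)^(n−i)
p-value (one-sided, H₁ less) = 0.99998
At α=0.1: p ≥ α → fail to reject H₀

reject H₀: no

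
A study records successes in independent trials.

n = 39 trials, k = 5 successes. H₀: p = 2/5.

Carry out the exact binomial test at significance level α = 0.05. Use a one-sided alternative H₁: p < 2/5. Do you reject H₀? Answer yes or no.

reject H₀: yes

Exact binomial: n=39, k=5, p₀=2/5=0.4000
P(X≤5) from Σ C(n,i)·p₀^i·(1−p₀)^(n−i)
p-value (one-sided, H₁ less) = 0.00021
At α=0.05: p < α → reject H₀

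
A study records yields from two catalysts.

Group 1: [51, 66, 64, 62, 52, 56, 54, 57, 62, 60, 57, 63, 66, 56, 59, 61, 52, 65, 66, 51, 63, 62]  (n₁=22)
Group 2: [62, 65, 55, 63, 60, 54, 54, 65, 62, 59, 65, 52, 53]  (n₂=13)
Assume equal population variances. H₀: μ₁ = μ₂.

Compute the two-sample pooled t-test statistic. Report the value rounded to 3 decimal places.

test statistic = 0.093

x̄₁=59.318, s₁=5.103, n₁=22
x̄₂=59.154, s₂=4.947, n₂=13
s_p² = [21·5.103² + 12·4.947²]/33 = 25.4686
SE = √(s_p²·(1/22+1/13)) = 1.7654
t = (59.318−59.154)/1.7654 = 0.0931
df = 33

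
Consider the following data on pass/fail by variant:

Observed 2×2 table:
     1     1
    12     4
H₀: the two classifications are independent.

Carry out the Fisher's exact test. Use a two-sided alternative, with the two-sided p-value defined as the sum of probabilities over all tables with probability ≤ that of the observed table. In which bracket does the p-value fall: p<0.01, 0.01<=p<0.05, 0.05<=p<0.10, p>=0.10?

p-value bracket: p>=0.10

Margins: r₁=2, r₂=16, c₁=13, c₂=5, n=18
p_obs = C(2,1)·C(16,12)/C(18,13); sum pmf over tables with pmf ≤ p_obs
p-value (two-sided) = 0.49020
→ bracket: p>=0.10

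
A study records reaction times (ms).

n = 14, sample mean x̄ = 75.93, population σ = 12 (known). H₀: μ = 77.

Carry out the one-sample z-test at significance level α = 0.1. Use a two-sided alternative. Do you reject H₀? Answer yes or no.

SE = σ/√n = 12/√14 = 3.2071
z = (x̄−μ₀)/SE = (75.93−77)/3.2071 = -0.3336
p-value (two-sided) = 0.73866
At α=0.1: p ≥ α → fail to reject H₀

reject H₀: no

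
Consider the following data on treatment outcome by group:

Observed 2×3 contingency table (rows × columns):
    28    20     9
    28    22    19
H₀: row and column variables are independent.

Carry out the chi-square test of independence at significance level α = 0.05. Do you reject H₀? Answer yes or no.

Row totals [57, 69], col totals [56, 42, 28], n=126
χ² = (28−25.33)²/25.33 + (20−19.00)²/19.00 + (9−12.67)²/12.67 + (28−30.67)²/30.67 + (22−23.00)²/23.00 + (19−15.33)²/15.33 = 2.5469
df = 2
p-value (upper-tail) = 0.27986
At α=0.05: p ≥ α → fail to reject H₀

reject H₀: no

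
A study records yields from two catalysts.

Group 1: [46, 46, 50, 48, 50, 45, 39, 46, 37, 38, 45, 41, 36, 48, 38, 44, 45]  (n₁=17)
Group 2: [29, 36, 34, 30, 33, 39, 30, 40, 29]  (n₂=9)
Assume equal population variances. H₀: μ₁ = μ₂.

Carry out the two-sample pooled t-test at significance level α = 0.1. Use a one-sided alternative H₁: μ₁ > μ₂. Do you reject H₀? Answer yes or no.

x̄₁=43.647, s₁=4.582, n₁=17
x̄₂=33.333, s₂=4.243, n₂=9
s_p² = [16·4.582² + 8·4.243²]/24 = 19.9951
SE = √(s_p²·(1/17+1/9)) = 1.8433
t = (43.647−33.333)/1.8433 = 5.5952
df = 24
p-value (one-sided, H₁ greater) = 0.00000
At α=0.1: p < α → reject H₀

reject H₀: yes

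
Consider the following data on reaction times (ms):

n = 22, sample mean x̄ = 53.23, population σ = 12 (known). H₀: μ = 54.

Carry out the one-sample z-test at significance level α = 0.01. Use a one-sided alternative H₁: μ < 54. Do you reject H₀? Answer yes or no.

SE = σ/√n = 12/√22 = 2.5584
z = (x̄−μ₀)/SE = (53.23−54)/2.5584 = -0.3010
p-value (one-sided, H₁ less) = 0.38172
At α=0.01: p ≥ α → fail to reject H₀

reject H₀: no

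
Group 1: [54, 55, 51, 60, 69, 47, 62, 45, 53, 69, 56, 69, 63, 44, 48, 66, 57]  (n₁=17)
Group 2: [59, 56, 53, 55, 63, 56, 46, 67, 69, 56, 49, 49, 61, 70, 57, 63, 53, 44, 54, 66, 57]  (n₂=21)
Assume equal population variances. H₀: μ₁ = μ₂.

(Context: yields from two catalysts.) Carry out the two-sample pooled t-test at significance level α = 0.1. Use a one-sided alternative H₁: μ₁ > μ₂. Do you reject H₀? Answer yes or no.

reject H₀: no

x̄₁=56.941, s₁=8.452, n₁=17
x̄₂=57.286, s₂=7.247, n₂=21
s_p² = [16·8.452² + 20·7.247²]/36 = 60.9230
SE = √(s_p²·(1/17+1/21)) = 2.5465
t = (56.941−57.286)/2.5465 = -0.1353
df = 36
p-value (one-sided, H₁ greater) = 0.55343
At α=0.1: p ≥ α → fail to reject H₀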